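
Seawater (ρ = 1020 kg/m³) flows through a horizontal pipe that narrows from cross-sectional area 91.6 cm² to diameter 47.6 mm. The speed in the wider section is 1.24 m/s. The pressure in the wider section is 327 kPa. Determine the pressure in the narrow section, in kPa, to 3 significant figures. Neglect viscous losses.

The volume flow rate is constant, so v₂ = (A₁/A₂)v₁ = (91.6/17.8)·1.24 = 6.38 m/s.
The pipe is horizontal, so Bernoulli reduces to P₁ + ½ρv₁² = P₂ + ½ρv₂².
P₂ = P₁ − ½ρ(v₂² − v₁²) = 327000 − ½·1020·(6.38² − 1.24²) = 327000 − 20000 = 307000 Pa.

P₂ ≈ 307 kPa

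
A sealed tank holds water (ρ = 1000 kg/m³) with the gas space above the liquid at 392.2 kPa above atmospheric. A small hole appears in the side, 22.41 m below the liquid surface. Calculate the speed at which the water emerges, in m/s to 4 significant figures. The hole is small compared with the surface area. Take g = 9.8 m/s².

v = 34.98 m/s

Take point 1 at the surface (v₁ ≈ 0) and point 2 at the hole (at atmospheric pressure). Bernoulli: P₁ + ρg h = P_atm + ½ρv₂².
With P₁ − P_atm = 392200 Pa, v₂ = √(2gh + 2ΔP/ρ) = √(2·9.8·22.41 + 2·392200/1000) = 34.98 m/s.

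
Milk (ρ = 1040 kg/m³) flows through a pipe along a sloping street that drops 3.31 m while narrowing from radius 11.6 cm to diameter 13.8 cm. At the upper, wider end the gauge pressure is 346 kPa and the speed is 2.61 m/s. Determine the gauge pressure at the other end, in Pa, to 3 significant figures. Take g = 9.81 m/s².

By continuity, v₂ = v₁·A₁/A₂ = 2.61·(423/150) = 7.38 m/s.
Applying Bernoulli between the two ends and solving for P₂: P₂ = P₁ + ½ρ(v₁² − v₂²) − ρgΔh.
P₂ = 346000 + ½·1040·(2.61² − 7.38²) − 1040·9.81·(−3.31) = 346000 + (-24800) − (-33800) = 355000 Pa.

P₂ ≈ 355000 Pa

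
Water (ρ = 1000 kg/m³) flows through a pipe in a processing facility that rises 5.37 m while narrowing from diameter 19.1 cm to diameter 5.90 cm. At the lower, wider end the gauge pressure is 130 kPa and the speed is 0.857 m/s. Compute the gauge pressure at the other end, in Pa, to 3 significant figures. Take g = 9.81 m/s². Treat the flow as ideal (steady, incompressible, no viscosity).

Continuity gives A₁v₁ = A₂v₂, so v₂ = (287 cm²)/(27.3 cm²) × 0.857 m/s = 8.98 m/s.
Applying Bernoulli between the two ends and solving for P₂: P₂ = P₁ + ½ρ(v₁² − v₂²) − ρgΔh.
P₂ = 130000 + ½·1000·(0.857² − 8.98²) − 1000·9.81·(+5.37) = 130000 + (-40000) − (52700) = 37400 Pa.

P₂ = 37400 Pa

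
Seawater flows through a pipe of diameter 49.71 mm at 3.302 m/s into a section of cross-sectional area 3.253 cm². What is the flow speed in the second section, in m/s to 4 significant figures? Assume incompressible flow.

v₂ ≈ 19.70 m/s

By continuity, v₂ = v₁·A₁/A₂ = 3.302·(19.41/3.253) = 19.70 m/s.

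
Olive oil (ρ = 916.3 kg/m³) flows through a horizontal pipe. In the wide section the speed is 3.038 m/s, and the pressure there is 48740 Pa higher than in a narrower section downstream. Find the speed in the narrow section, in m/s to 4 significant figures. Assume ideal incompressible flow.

Horizontal Bernoulli: P₁ + ½ρv₁² = P₂ + ½ρv₂², so v₂² = v₁² + 2(P₁ − P₂)/ρ.
v₂ = √(3.038² + 2·48740/916.3) = √(9.229 + 106.4) = 10.75 m/s.

v₂ = 10.75 m/s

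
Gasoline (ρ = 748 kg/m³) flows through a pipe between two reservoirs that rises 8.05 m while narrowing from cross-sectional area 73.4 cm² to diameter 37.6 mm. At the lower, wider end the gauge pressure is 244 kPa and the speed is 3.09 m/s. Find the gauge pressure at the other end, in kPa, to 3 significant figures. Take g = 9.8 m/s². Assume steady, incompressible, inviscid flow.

P₂ ≈ 32.5 kPa

Continuity gives A₁v₁ = A₂v₂, so v₂ = (73.4 cm²)/(11.1 cm²) × 3.09 m/s = 20.4 m/s.
Bernoulli: P₁ + ½ρv₁² + ρg h₁ = P₂ + ½ρv₂² + ρg h₂, so P₂ = P₁ + ½ρ(v₁² − v₂²) − ρg(h₂ − h₁).
P₂ = 244000 + ½·748·(3.09² − 20.4²) − 748·9.8·(+8.05) = 244000 + (-152000) − (59000) = 32500 Pa.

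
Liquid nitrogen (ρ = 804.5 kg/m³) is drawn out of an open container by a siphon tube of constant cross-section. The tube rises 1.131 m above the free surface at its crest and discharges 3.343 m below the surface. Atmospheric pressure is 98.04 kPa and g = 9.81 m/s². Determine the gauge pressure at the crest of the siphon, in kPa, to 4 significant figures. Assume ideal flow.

P_gauge = -35.31 kPa

The outlet speed comes from Torricelli: v = √(2g·3.343) = 8.099 m/s.
With constant cross-section the crest speed equals v; applying Bernoulli from the surface up to the crest, P_top = P_atm − ½ρv² − ρg·h_top.
P_top = 98040 − ½·804.5·8.099² − 804.5·9.81·1.131 = 62730 Pa. So P_gauge = P_top − P_atm = -35310 Pa.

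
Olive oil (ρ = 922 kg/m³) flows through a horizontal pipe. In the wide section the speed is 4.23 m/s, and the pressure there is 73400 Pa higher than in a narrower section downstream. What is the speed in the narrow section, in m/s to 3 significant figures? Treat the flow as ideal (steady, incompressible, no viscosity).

v₂ ≈ 13.3 m/s

Horizontal Bernoulli: P₁ + ½ρv₁² = P₂ + ½ρv₂², so v₂² = v₁² + 2(P₁ − P₂)/ρ.
v₂ = √(4.23² + 2·73400/922) = √(17.9 + 159) = 13.3 m/s.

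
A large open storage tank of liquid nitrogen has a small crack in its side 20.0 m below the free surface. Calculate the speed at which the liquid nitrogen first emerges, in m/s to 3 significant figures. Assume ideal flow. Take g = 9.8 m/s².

With the surface at rest and both surface and jet at atmospheric pressure, Bernoulli gives ρg h = ½ρv², so v = √(2gh) = √(2·9.8·20.0) = 19.8 m/s.

v ≈ 19.8 m/s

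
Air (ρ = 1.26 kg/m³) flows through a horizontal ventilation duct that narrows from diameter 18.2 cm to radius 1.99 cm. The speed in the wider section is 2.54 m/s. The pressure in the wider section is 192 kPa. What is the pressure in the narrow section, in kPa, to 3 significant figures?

The volume flow rate is constant, so v₂ = (A₁/A₂)v₁ = (260/12.4)·2.54 = 53.1 m/s.
With no height change, Bernoulli's equation is P₁ + ½ρv₁² = P₂ + ½ρv₂².
P₂ = P₁ − ½ρ(v₂² − v₁²) = 192000 − ½·1.26·(53.1² − 2.54²) = 192000 − 1770 = 190000 Pa.

190 kPa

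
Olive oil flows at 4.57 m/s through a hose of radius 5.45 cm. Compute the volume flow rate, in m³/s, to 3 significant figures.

Q = A·v = 0.00933 m² × 4.57 m/s = 0.0426 m³/s.

Q ≈ 0.0426 m³/s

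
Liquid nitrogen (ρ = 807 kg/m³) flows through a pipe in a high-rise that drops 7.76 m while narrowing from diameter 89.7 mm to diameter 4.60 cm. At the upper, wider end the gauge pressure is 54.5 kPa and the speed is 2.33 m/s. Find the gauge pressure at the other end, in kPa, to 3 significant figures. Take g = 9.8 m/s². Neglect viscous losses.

By continuity, v₂ = v₁·A₁/A₂ = 2.33·(63.2/16.6) = 8.86 m/s.
Energy conservation along the streamline gives P₂ = P₁ − ½ρ(v₂² − v₁²) − ρg(h₂ − h₁).
P₂ = 54500 + ½·807·(2.33² − 8.86²) − 807·9.8·(−7.76) = 54500 + (-29500) − (-61400) = 86400 Pa.

P₂ ≈ 86.4 kPa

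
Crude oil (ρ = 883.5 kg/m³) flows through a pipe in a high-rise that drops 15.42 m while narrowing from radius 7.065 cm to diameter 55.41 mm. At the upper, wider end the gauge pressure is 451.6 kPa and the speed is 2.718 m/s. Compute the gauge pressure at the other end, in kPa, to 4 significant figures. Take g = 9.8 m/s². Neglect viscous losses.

450.4 kPa

Continuity gives A₁v₁ = A₂v₂, so v₂ = (156.8 cm²)/(24.11 cm²) × 2.718 m/s = 17.67 m/s.
Applying Bernoulli between the two ends and solving for P₂: P₂ = P₁ + ½ρ(v₁² − v₂²) − ρgΔh.
P₂ = 451600 + ½·883.5·(2.718² − 17.67²) − 883.5·9.8·(−15.42) = 451600 + (-134700) − (-133500) = 450400 Pa.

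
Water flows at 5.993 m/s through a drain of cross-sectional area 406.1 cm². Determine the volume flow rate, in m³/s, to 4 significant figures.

Q = A·v = 0.04061 m² × 5.993 m/s = 0.2434 m³/s.

Q ≈ 0.2434 m³/s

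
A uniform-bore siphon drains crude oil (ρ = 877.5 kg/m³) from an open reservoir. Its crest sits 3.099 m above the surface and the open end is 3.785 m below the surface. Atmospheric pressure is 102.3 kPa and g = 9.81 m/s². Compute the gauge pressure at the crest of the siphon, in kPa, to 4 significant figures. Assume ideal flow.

The outlet speed comes from Torricelli: v = √(2g·3.785) = 8.618 m/s.
Continuity keeps v the same throughout the tube; from surface to crest, P_atm + 0 = P_top + ½ρv² + ρg·h_top.
P_top = 102300 − ½·877.5·8.618² − 877.5·9.81·3.099 = 43040 Pa. So P_gauge = P_top − P_atm = -59260 Pa.

P_gauge = -59.26 kPa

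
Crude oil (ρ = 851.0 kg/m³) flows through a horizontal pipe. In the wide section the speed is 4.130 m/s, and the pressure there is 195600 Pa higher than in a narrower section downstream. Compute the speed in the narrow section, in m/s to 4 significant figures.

v₂ = 21.83 m/s

Horizontal Bernoulli: P₁ + ½ρv₁² = P₂ + ½ρv₂², so v₂² = v₁² + 2(P₁ − P₂)/ρ.
v₂ = √(4.130² + 2·195600/851.0) = √(17.06 + 459.7) = 21.83 m/s.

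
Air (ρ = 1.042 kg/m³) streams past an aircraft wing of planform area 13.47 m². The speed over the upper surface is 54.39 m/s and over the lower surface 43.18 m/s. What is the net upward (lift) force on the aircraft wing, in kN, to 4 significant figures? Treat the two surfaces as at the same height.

The faster flow above has the lower pressure; Bernoulli (same height) gives ΔP = ½ρ(v_up² − v_low²).
ΔP = ½·1.042·(54.39² − 43.18²) = 569.8 Pa.
Lift = ΔP · A = 569.8 × 13.47 = 7676 N.

F ≈ 7.676 kN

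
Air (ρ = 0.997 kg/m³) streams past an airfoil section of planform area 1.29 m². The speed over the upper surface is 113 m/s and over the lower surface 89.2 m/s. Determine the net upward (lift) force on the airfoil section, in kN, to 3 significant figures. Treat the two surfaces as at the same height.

The faster flow above has the lower pressure; Bernoulli (same height) gives ΔP = ½ρ(v_up² − v_low²).
ΔP = ½·0.997·(113² − 89.2²) = 2400 Pa.
Lift = ΔP · A = 2400 × 1.29 = 3090 N.

F = 3.09 kN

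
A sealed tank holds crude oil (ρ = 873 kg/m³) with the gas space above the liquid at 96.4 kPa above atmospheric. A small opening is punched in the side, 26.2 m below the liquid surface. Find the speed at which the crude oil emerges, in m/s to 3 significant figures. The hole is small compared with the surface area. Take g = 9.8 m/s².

Take point 1 at the surface (v₁ ≈ 0) and point 2 at the hole (at atmospheric pressure). Bernoulli: P₁ + ρg h = P_atm + ½ρv₂².
With P₁ − P_atm = 96400 Pa, v₂ = √(2gh + 2ΔP/ρ) = √(2·9.8·26.2 + 2·96400/873) = 27.1 m/s.

v = 27.1 m/s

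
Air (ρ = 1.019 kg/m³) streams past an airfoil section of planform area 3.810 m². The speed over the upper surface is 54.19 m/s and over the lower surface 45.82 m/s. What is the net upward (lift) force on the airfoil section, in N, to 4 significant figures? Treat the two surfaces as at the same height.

F = 1625 N

The faster flow above has the lower pressure; Bernoulli (same height) gives ΔP = ½ρ(v_up² − v_low²).
ΔP = ½·1.019·(54.19² − 45.82²) = 426.5 Pa.
Lift = ΔP · A = 426.5 × 3.810 = 1625 N.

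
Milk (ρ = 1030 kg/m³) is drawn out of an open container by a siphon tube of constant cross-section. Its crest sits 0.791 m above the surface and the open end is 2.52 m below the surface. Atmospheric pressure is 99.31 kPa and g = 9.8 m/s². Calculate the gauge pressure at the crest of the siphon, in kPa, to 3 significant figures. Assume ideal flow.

P_gauge ≈ -33.4 kPa

Bernoulli surface→outlet gives ½v² = g·h_out, so v = √(2·9.8·2.52) = 7.03 m/s.
The bore is uniform, so the speed at the crest is the same v. Bernoulli surface→crest: P_atm = P_top + ½ρv² + ρg·h_top.
P_top = 99310 − ½·1030·7.03² − 1030·9.8·0.791 = 65900 Pa. So P_gauge = P_top − P_atm = -33400 Pa.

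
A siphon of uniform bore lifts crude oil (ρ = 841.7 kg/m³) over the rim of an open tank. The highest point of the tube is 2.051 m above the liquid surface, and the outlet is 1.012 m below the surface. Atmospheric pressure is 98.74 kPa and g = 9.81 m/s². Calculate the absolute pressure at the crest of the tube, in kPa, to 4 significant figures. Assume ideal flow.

73.45 kPa

The outlet speed comes from Torricelli: v = √(2g·1.012) = 4.456 m/s.
Continuity keeps v the same throughout the tube; from surface to crest, P_atm + 0 = P_top + ½ρv² + ρg·h_top.
P_top = 98740 − ½·841.7·4.456² − 841.7·9.81·2.051 = 73450 Pa.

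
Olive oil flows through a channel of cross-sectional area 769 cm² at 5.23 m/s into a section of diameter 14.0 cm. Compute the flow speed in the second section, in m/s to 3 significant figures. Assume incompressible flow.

By continuity, v₂ = v₁·A₁/A₂ = 5.23·(769/154) = 26.1 m/s.

v₂ = 26.1 m/s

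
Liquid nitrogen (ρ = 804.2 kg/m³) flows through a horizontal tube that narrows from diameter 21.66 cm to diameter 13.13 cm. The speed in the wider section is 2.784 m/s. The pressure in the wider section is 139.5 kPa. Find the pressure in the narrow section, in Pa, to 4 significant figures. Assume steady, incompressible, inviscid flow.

Continuity gives A₁v₁ = A₂v₂, so v₂ = (368.5 cm²)/(135.4 cm²) × 2.784 m/s = 7.576 m/s.
Along the horizontal streamline, P + ½ρv² is constant.
P₂ = P₁ − ½ρ(v₂² − v₁²) = 139500 − ½·804.2·(7.576² − 2.784²) = 139500 − 19960 = 119500 Pa.

P₂ = 119500 Pa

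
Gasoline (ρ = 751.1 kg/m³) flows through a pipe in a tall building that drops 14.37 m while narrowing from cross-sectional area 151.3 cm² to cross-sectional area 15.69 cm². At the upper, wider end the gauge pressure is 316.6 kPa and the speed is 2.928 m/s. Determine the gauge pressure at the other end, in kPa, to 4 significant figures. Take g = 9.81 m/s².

126.3 kPa

By continuity, v₂ = v₁·A₁/A₂ = 2.928·(151.3/15.69) = 28.23 m/s.
Energy conservation along the streamline gives P₂ = P₁ − ½ρ(v₂² − v₁²) − ρg(h₂ − h₁).
P₂ = 316600 + ½·751.1·(2.928² − 28.23²) − 751.1·9.81·(−14.37) = 316600 + (-296200) − (-105900) = 126300 Pa.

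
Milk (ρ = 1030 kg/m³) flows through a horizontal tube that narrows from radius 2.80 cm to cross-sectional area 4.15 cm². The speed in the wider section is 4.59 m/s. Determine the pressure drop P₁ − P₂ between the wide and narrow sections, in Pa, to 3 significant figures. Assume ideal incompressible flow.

ΔP = 371000 Pa

Continuity gives A₁v₁ = A₂v₂, so v₂ = (24.6 cm²)/(4.15 cm²) × 4.59 m/s = 27.2 m/s.
The pipe is horizontal, so Bernoulli reduces to P₁ + ½ρv₁² = P₂ + ½ρv₂².
P₁ − P₂ = ½·1030·(27.2² − 4.59²) = ½·1030·721 = 371000 Pa.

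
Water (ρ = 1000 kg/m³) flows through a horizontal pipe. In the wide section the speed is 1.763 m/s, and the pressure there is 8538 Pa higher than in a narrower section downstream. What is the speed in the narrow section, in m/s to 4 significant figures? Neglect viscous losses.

With h₁ = h₂, rearranging Bernoulli gives v₂ = √(v₁² + 2ΔP/ρ).
v₂ = √(1.763² + 2·8538/1000) = √(3.108 + 17.08) = 4.493 m/s.

v₂ ≈ 4.493 m/s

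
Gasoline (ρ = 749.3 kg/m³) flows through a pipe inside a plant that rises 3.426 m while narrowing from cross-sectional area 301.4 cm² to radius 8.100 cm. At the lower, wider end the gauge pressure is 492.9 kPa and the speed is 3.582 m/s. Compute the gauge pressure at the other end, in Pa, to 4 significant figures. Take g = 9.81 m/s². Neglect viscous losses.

Continuity gives A₁v₁ = A₂v₂, so v₂ = (301.4 cm²)/(206.1 cm²) × 3.582 m/s = 5.238 m/s.
Applying Bernoulli between the two ends and solving for P₂: P₂ = P₁ + ½ρ(v₁² − v₂²) − ρgΔh.
P₂ = 492900 + ½·749.3·(3.582² − 5.238²) − 749.3·9.81·(+3.426) = 492900 + (-5471) − (25180) = 462200 Pa.

P₂ = 462200 Pa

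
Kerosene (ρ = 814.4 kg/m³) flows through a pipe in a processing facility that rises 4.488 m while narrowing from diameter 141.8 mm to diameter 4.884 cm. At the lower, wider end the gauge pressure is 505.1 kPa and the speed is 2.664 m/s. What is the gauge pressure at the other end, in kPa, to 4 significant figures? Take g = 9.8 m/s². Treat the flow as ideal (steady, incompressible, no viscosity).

P₂ ≈ 266.8 kPa

Mass conservation (A₁v₁ = A₂v₂) gives v₂ = 2.664 × 157.9/18.73 = 22.46 m/s.
Bernoulli: P₁ + ½ρv₁² + ρg h₁ = P₂ + ½ρv₂² + ρg h₂, so P₂ = P₁ + ½ρ(v₁² − v₂²) − ρg(h₂ − h₁).
P₂ = 505100 + ½·814.4·(2.664² − 22.46²) − 814.4·9.8·(+4.488) = 505100 + (-202500) − (35820) = 266800 Pa.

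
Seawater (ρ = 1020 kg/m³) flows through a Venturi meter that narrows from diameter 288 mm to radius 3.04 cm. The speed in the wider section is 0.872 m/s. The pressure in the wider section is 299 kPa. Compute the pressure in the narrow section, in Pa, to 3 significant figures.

The volume flow rate is constant, so v₂ = (A₁/A₂)v₁ = (651/29.0)·0.872 = 19.6 m/s.
Along the horizontal streamline, P + ½ρv² is constant.
P₂ = P₁ − ½ρ(v₂² − v₁²) = 299000 − ½·1020·(19.6² − 0.872²) = 299000 − 195000 = 104000 Pa.

P₂ = 104000 Pa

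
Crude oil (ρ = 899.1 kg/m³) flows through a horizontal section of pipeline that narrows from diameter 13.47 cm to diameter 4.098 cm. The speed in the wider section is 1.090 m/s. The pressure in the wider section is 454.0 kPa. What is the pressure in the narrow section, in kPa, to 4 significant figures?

392.2 kPa

The volume flow rate is constant, so v₂ = (A₁/A₂)v₁ = (142.5/13.19)·1.090 = 11.78 m/s.
With no height change, Bernoulli's equation is P₁ + ½ρv₁² = P₂ + ½ρv₂².
P₂ = P₁ − ½ρ(v₂² − v₁²) = 454000 − ½·899.1·(11.78² − 1.090²) = 454000 − 61810 = 392200 Pa.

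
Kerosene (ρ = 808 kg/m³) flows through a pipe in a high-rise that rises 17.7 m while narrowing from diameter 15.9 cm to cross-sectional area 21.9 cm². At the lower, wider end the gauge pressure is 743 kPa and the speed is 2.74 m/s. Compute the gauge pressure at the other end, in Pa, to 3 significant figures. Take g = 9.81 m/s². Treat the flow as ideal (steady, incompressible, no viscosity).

By continuity, v₂ = v₁·A₁/A₂ = 2.74·(199/21.9) = 24.8 m/s.
Energy conservation along the streamline gives P₂ = P₁ − ½ρ(v₂² − v₁²) − ρg(h₂ − h₁).
P₂ = 743000 + ½·808·(2.74² − 24.8²) − 808·9.81·(+17.7) = 743000 + (-246000) − (140000) = 356000 Pa.

356000 Pa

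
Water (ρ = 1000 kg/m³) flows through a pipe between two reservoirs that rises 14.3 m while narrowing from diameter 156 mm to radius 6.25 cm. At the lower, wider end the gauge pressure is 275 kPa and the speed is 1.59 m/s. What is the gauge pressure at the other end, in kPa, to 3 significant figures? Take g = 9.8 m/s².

The volume flow rate is constant, so v₂ = (A₁/A₂)v₁ = (191/123)·1.59 = 2.48 m/s.
Bernoulli: P₁ + ½ρv₁² + ρg h₁ = P₂ + ½ρv₂² + ρg h₂, so P₂ = P₁ + ½ρ(v₁² − v₂²) − ρg(h₂ − h₁).
P₂ = 275000 + ½·1000·(1.59² − 2.48²) − 1000·9.8·(+14.3) = 275000 + (-1800) − (140000) = 133000 Pa.

P₂ = 133 kPa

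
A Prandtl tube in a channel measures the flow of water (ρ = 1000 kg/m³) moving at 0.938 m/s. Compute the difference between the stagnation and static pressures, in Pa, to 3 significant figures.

The dynamic pressure equals the rise in static pressure at the stagnation point: ΔP = ½ρv².
ΔP = ½·1000·0.938² = 440 Pa.

ΔP ≈ 440 Pa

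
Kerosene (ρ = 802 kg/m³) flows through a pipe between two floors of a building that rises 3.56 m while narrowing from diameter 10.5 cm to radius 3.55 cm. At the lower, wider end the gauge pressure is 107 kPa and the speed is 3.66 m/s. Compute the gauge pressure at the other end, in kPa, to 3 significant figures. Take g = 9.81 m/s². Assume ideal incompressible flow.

58.7 kPa

Continuity gives A₁v₁ = A₂v₂, so v₂ = (86.6 cm²)/(39.6 cm²) × 3.66 m/s = 8.00 m/s.
Energy conservation along the streamline gives P₂ = P₁ − ½ρ(v₂² − v₁²) − ρg(h₂ − h₁).
P₂ = 107000 + ½·802·(3.66² − 8.00²) − 802·9.81·(+3.56) = 107000 + (-20300) − (28000) = 58700 Pa.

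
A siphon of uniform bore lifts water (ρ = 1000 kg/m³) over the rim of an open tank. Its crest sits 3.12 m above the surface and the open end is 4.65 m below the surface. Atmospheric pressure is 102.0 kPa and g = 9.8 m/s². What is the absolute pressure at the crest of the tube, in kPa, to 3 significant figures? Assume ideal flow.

From the surface to the outlet (both open to atmosphere, surface at rest): v = √(2g·h_out) = √(2·9.8·4.65) = 9.55 m/s.
The bore is uniform, so the speed at the crest is the same v. Bernoulli surface→crest: P_atm = P_top + ½ρv² + ρg·h_top.
P_top = 102000 − ½·1000·9.55² − 1000·9.8·3.12 = 25900 Pa.

P_top ≈ 25.9 kPa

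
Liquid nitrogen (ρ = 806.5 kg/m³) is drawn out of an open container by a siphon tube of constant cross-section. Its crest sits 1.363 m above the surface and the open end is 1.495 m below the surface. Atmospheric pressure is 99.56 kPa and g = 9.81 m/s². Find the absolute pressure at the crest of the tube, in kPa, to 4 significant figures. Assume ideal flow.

P_top ≈ 76.95 kPa

From the surface to the outlet (both open to atmosphere, surface at rest): v = √(2g·h_out) = √(2·9.81·1.495) = 5.416 m/s.
Continuity keeps v the same throughout the tube; from surface to crest, P_atm + 0 = P_top + ½ρv² + ρg·h_top.
P_top = 99560 − ½·806.5·5.416² − 806.5·9.81·1.363 = 76950 Pa.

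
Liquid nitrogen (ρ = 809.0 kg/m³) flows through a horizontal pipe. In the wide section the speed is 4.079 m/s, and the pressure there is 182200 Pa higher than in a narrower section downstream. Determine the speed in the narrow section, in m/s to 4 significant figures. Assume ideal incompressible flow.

v₂ = 21.61 m/s

Horizontal Bernoulli: P₁ + ½ρv₁² = P₂ + ½ρv₂², so v₂² = v₁² + 2(P₁ − P₂)/ρ.
v₂ = √(4.079² + 2·182200/809.0) = √(16.64 + 450.4) = 21.61 m/s.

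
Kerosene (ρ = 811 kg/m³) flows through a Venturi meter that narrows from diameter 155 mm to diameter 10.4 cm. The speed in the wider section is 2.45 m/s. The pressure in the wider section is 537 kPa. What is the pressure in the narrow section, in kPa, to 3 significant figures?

Continuity gives A₁v₁ = A₂v₂, so v₂ = (189 cm²)/(84.9 cm²) × 2.45 m/s = 5.44 m/s.
With no height change, Bernoulli's equation is P₁ + ½ρv₁² = P₂ + ½ρv₂².
P₂ = P₁ − ½ρ(v₂² − v₁²) = 537000 − ½·811·(5.44² − 2.45²) = 537000 − 9580 = 527000 Pa.

527 kPa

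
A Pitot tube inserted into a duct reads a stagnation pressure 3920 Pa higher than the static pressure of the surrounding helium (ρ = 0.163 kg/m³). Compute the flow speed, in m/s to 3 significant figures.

Bernoulli between the free stream and the stagnation point: ½ρv² = P_stag − P_static.
v = √(2ΔP/ρ) = √(2·3920/0.163) = 219 m/s.

v ≈ 219 m/s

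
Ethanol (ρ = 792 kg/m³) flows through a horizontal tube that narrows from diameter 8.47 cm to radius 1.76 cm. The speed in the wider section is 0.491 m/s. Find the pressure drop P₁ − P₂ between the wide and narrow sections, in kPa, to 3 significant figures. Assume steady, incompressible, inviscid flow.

Continuity gives A₁v₁ = A₂v₂, so v₂ = (56.3 cm²)/(9.73 cm²) × 0.491 m/s = 2.84 m/s.
Bernoulli (h₁ = h₂): P₁ − P₂ = ½ρ(v₂² − v₁²).
P₁ − P₂ = ½·792·(2.84² − 0.491²) = ½·792·7.84 = 3110 Pa.

ΔP = 3.11 kPa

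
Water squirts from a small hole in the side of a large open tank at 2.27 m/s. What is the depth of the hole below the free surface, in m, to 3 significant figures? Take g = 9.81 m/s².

h ≈ 0.263 m

For a small hole in a large open tank, ½v² = gh, giving h = v²/(2g).
h = 2.27²/(2·9.81) = 5.15/19.62 = 0.263 m.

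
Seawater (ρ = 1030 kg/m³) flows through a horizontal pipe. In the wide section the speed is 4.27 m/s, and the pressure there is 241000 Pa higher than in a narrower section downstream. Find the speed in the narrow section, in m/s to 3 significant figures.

Horizontal Bernoulli: P₁ + ½ρv₁² = P₂ + ½ρv₂², so v₂² = v₁² + 2(P₁ − P₂)/ρ.
v₂ = √(4.27² + 2·241000/1030) = √(18.2 + 468) = 22.0 m/s.

v₂ ≈ 22.0 m/s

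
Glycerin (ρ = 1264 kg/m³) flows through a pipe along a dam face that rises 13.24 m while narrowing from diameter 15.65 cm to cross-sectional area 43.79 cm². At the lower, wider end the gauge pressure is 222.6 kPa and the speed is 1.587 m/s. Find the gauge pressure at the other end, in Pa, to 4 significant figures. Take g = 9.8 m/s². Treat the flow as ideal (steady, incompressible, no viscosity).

P₂ ≈ 29470 Pa

Mass conservation (A₁v₁ = A₂v₂) gives v₂ = 1.587 × 192.4/43.79 = 6.971 m/s.
Energy conservation along the streamline gives P₂ = P₁ − ½ρ(v₂² − v₁²) − ρg(h₂ − h₁).
P₂ = 222600 + ½·1264·(1.587² − 6.971²) − 1264·9.8·(+13.24) = 222600 + (-29120) − (164000) = 29470 Pa.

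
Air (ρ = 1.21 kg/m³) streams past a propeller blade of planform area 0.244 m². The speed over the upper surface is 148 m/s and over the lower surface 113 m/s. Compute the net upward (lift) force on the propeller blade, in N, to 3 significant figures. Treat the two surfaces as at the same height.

With equal heights on the two surfaces, Bernoulli gives P_lower − P_upper = ½ρ(v_upper² − v_lower²).
ΔP = ½·1.21·(148² − 113²) = 5530 Pa.
Lift = ΔP · A = 5530 × 0.244 = 1350 N.

1350 N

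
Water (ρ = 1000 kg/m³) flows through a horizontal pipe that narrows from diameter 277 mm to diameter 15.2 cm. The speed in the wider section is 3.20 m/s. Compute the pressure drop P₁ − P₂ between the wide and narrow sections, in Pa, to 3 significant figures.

51300 Pa

Continuity gives A₁v₁ = A₂v₂, so v₂ = (603 cm²)/(181 cm²) × 3.20 m/s = 10.6 m/s.
Along the horizontal streamline, P + ½ρv² is constant.
P₁ − P₂ = ½·1000·(10.6² − 3.20²) = ½·1000·103 = 51300 Pa.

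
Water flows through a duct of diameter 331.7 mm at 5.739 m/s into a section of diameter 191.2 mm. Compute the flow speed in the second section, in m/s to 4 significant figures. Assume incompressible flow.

Continuity gives A₁v₁ = A₂v₂, so v₂ = (864.1 cm²)/(287.1 cm²) × 5.739 m/s = 17.27 m/s.

v₂ ≈ 17.27 m/s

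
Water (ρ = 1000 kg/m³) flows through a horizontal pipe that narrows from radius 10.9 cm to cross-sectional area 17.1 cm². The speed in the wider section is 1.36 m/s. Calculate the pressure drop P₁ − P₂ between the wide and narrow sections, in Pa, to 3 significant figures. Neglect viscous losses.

ΔP ≈ 440000 Pa

By continuity, v₂ = v₁·A₁/A₂ = 1.36·(373/17.1) = 29.7 m/s.
Bernoulli (h₁ = h₂): P₁ − P₂ = ½ρ(v₂² − v₁²).
P₁ − P₂ = ½·1000·(29.7² − 1.36²) = ½·1000·879 = 440000 Pa.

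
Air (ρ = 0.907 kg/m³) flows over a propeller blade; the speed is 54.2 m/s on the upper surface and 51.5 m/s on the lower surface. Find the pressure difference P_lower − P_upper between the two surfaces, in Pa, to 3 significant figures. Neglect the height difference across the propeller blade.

The pressure is lower where the speed is higher: ΔP = ½ρ(v_up² − v_low²).
ΔP = ½·0.907·(54.2² − 51.5²) = 129 Pa.

129 Pa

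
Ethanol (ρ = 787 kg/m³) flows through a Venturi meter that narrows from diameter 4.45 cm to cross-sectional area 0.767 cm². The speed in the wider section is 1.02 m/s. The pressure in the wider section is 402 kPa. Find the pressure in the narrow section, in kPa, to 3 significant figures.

By continuity, v₂ = v₁·A₁/A₂ = 1.02·(15.6/0.767) = 20.7 m/s.
Along the horizontal streamline, P + ½ρv² is constant.
P₂ = P₁ − ½ρ(v₂² − v₁²) = 402000 − ½·787·(20.7² − 1.02²) = 402000 − 168000 = 234000 Pa.

234 kPa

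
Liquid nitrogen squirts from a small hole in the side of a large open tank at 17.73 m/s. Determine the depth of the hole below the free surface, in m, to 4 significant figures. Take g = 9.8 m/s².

h ≈ 16.04 m

Torricelli: v = √(2gh), so h = v²/(2g).
h = 17.73²/(2·9.8) = 314.4/19.60 = 16.04 m.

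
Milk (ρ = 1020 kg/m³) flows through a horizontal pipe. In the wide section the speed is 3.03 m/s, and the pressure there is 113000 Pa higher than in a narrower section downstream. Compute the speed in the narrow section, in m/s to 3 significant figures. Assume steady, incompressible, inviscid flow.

With h₁ = h₂, rearranging Bernoulli gives v₂ = √(v₁² + 2ΔP/ρ).
v₂ = √(3.03² + 2·113000/1020) = √(9.18 + 222) = 15.2 m/s.

v₂ ≈ 15.2 m/s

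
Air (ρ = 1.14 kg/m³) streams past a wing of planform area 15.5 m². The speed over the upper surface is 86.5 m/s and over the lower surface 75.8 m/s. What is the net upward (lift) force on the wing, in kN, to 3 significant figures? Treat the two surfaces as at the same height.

From P + ½ρv² = const at equal height, P_low − P_up = ½ρ(v_up² − v_low²).
ΔP = ½·1.14·(86.5² − 75.8²) = 990 Pa.
Lift = ΔP · A = 990 × 15.5 = 15300 N.

F = 15.3 kN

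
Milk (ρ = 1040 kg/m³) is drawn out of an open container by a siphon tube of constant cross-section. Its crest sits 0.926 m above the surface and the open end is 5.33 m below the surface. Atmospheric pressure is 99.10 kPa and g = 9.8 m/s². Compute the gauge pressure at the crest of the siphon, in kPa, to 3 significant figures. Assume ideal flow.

-63.8 kPa

From the surface to the outlet (both open to atmosphere, surface at rest): v = √(2g·h_out) = √(2·9.8·5.33) = 10.2 m/s.
With constant cross-section the crest speed equals v; applying Bernoulli from the surface up to the crest, P_top = P_atm − ½ρv² − ρg·h_top.
P_top = 99100 − ½·1040·10.2² − 1040·9.8·0.926 = 35300 Pa. So P_gauge = P_top − P_atm = -63800 Pa.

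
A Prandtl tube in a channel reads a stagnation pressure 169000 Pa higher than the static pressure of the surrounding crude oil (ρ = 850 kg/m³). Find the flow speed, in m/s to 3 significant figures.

Bernoulli between the free stream and the stagnation point: ½ρv² = P_stag − P_static.
v = √(2ΔP/ρ) = √(2·169000/850) = 19.9 m/s.

v ≈ 19.9 m/s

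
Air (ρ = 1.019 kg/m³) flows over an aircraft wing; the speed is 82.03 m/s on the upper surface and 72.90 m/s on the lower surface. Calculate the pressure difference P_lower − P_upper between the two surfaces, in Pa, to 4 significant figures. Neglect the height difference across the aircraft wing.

ΔP ≈ 720.7 Pa

The pressure is lower where the speed is higher: ΔP = ½ρ(v_up² − v_low²).
ΔP = ½·1.019·(82.03² − 72.90²) = 720.7 Pa.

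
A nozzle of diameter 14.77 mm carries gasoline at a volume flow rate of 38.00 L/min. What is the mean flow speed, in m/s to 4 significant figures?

Q = 38.00 L/min = 0.0006333 m³/s.
v = Q/A = 0.0006333 / 0.0001713 = 3.696 m/s.

v = 3.696 m/s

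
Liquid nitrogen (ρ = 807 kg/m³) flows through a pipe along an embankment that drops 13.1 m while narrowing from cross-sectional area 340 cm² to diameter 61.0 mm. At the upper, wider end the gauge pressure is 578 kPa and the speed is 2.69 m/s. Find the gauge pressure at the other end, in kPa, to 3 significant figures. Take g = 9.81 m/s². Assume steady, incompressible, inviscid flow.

289 kPa

Mass conservation (A₁v₁ = A₂v₂) gives v₂ = 2.69 × 340/29.2 = 31.3 m/s.
Bernoulli: P₁ + ½ρv₁² + ρg h₁ = P₂ + ½ρv₂² + ρg h₂, so P₂ = P₁ + ½ρ(v₁² − v₂²) − ρg(h₂ − h₁).
P₂ = 578000 + ½·807·(2.69² − 31.3²) − 807·9.81·(−13.1) = 578000 + (-392000) − (-104000) = 289000 Pa.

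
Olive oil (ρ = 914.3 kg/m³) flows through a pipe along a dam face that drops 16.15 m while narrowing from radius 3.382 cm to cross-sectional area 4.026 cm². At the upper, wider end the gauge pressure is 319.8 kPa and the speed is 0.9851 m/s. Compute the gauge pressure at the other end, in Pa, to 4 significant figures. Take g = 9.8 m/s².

P₂ = 429600 Pa

The volume flow rate is constant, so v₂ = (A₁/A₂)v₁ = (35.93/4.026)·0.9851 = 8.792 m/s.
Energy conservation along the streamline gives P₂ = P₁ − ½ρ(v₂² − v₁²) − ρg(h₂ − h₁).
P₂ = 319800 + ½·914.3·(0.9851² − 8.792²) − 914.3·9.8·(−16.15) = 319800 + (-34900) − (-144700) = 429600 Pa.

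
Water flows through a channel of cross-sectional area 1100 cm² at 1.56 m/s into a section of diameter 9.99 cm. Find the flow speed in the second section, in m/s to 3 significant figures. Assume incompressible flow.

v₂ = 21.9 m/s

Continuity gives A₁v₁ = A₂v₂, so v₂ = (1100 cm²)/(78.4 cm²) × 1.56 m/s = 21.9 m/s.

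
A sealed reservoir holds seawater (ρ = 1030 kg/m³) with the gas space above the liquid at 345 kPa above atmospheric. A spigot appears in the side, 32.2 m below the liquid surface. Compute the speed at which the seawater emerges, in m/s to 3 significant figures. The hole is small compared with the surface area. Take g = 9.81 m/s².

v ≈ 36.1 m/s

Take point 1 at the surface (v₁ ≈ 0) and point 2 at the hole (at atmospheric pressure). Bernoulli: P₁ + ρg h = P_atm + ½ρv₂².
With P₁ − P_atm = 345000 Pa, v₂ = √(2gh + 2ΔP/ρ) = √(2·9.81·32.2 + 2·345000/1030) = 36.1 m/s.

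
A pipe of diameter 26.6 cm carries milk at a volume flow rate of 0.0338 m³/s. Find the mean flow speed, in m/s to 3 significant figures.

v ≈ 0.608 m/s

Q = 0.0338 m³/s = 0.0338 m³/s.
v = Q/A = 0.0338 / 0.0556 = 0.608 m/s.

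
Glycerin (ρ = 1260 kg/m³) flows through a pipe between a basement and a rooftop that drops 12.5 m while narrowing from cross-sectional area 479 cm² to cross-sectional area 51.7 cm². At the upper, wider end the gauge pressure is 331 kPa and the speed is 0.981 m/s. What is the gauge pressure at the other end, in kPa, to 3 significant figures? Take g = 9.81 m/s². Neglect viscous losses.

P₂ ≈ 434 kPa

Mass conservation (A₁v₁ = A₂v₂) gives v₂ = 0.981 × 479/51.7 = 9.09 m/s.
Applying Bernoulli between the two ends and solving for P₂: P₂ = P₁ + ½ρ(v₁² − v₂²) − ρgΔh.
P₂ = 331000 + ½·1260·(0.981² − 9.09²) − 1260·9.81·(−12.5) = 331000 + (-51400) − (-155000) = 434000 Pa.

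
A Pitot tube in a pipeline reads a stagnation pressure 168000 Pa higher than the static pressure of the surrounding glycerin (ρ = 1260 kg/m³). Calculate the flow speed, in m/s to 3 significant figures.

The dynamic pressure equals the rise in static pressure at the stagnation point: ΔP = ½ρv².
v = √(2ΔP/ρ) = √(2·168000/1260) = 16.3 m/s.

v = 16.3 m/s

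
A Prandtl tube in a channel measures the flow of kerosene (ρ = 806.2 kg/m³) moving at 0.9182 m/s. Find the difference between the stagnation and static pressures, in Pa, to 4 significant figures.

ΔP ≈ 339.9 Pa

The dynamic pressure equals the rise in static pressure at the stagnation point: ΔP = ½ρv².
ΔP = ½·806.2·0.9182² = 339.9 Pa.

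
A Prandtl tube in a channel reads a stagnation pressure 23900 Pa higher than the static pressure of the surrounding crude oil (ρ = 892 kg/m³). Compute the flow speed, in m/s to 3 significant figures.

v ≈ 7.32 m/s

The dynamic pressure equals the rise in static pressure at the stagnation point: ΔP = ½ρv².
v = √(2ΔP/ρ) = √(2·23900/892) = 7.32 m/s.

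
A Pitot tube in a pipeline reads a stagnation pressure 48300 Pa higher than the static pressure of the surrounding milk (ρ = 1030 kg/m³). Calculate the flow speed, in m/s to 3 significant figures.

9.68 m/s

The dynamic pressure equals the rise in static pressure at the stagnation point: ΔP = ½ρv².
v = √(2ΔP/ρ) = √(2·48300/1030) = 9.68 m/s.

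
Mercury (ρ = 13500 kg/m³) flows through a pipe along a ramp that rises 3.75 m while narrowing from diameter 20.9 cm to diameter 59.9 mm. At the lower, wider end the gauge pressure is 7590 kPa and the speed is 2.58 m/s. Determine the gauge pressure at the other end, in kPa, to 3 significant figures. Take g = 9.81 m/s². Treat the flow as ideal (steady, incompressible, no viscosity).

The volume flow rate is constant, so v₂ = (A₁/A₂)v₁ = (343/28.2)·2.58 = 31.4 m/s.
Energy conservation along the streamline gives P₂ = P₁ − ½ρ(v₂² − v₁²) − ρg(h₂ − h₁).
P₂ = 7590000 + ½·13500·(2.58² − 31.4²) − 13500·9.81·(+3.75) = 7590000 + (-6610000) − (497000) = 479000 Pa.

479 kPa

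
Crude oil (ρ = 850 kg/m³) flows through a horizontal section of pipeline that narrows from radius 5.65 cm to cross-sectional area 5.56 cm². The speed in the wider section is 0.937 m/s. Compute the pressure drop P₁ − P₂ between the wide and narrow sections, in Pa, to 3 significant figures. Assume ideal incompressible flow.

ΔP ≈ 121000 Pa

Mass conservation (A₁v₁ = A₂v₂) gives v₂ = 0.937 × 100/5.56 = 16.9 m/s.
With no height change, Bernoulli's equation is P₁ + ½ρv₁² = P₂ + ½ρv₂².
P₁ − P₂ = ½·850·(16.9² − 0.937²) = ½·850·285 = 121000 Pa.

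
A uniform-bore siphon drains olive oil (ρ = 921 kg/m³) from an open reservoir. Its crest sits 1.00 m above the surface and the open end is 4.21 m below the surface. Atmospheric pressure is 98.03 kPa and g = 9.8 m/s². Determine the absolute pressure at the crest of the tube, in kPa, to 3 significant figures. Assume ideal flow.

P_top ≈ 51.0 kPa

The outlet speed comes from Torricelli: v = √(2g·4.21) = 9.08 m/s.
The bore is uniform, so the speed at the crest is the same v. Bernoulli surface→crest: P_atm = P_top + ½ρv² + ρg·h_top.
P_top = 98030 − ½·921·9.08² − 921·9.8·1.00 = 51000 Pa.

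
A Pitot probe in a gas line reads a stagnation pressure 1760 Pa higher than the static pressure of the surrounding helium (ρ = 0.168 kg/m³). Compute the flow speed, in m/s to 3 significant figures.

The dynamic pressure equals the rise in static pressure at the stagnation point: ΔP = ½ρv².
v = √(2ΔP/ρ) = √(2·1760/0.168) = 145 m/s.

v ≈ 145 m/s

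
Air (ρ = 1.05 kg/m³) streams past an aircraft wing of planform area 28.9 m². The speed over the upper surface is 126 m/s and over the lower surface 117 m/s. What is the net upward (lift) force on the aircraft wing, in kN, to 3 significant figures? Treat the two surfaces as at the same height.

F ≈ 33.2 kN

From P + ½ρv² = const at equal height, P_low − P_up = ½ρ(v_up² − v_low²).
ΔP = ½·1.05·(126² − 117²) = 1150 Pa.
Lift = ΔP · A = 1150 × 28.9 = 33200 N.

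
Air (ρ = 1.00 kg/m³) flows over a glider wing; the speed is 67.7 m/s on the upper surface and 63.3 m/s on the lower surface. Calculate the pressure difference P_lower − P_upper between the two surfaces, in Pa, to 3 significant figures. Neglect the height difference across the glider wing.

With negligible Δh, P + ½ρv² is constant, so P_low − P_up = ½ρ(v_up² − v_low²).
ΔP = ½·1.00·(67.7² − 63.3²) = 288 Pa.

ΔP ≈ 288 Pa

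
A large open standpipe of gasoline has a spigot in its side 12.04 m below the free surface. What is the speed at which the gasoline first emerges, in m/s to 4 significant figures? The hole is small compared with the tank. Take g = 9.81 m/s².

The surface is effectively still and both ends are open, so ½v² = gh and v = √(2·9.81·12.04) = 15.37 m/s.

15.37 m/s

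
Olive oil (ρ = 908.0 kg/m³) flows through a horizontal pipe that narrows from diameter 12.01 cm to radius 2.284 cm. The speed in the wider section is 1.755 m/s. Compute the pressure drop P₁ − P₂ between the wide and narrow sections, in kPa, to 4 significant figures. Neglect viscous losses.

65.42 kPa

Continuity gives A₁v₁ = A₂v₂, so v₂ = (113.3 cm²)/(16.39 cm²) × 1.755 m/s = 12.13 m/s.
Along the horizontal streamline, P + ½ρv² is constant.
P₁ − P₂ = ½·908.0·(12.13² − 1.755²) = ½·908.0·144.1 = 65420 Pa.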